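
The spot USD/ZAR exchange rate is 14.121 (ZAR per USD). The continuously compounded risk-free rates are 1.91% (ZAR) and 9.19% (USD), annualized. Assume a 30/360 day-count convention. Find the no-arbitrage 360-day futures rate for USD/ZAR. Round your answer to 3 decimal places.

13.130

F = S·e^((r_ZAR − r_USD)T) = 14.121 · e^((0.0191 − 0.0919) × 360/360)
= 14.121 · e^-0.072800 = 14.121 × 0.929787
F = 13.130 ZAR per USD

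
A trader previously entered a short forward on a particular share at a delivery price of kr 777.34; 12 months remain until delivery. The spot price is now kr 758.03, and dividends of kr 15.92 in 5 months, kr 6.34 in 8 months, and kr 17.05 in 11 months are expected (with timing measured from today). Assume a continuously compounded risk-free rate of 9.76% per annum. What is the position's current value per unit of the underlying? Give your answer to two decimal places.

-kr 16.16

PV(remaining dividends) I = 15.92·e^(−0.0976·5/12) + 6.34·e^(−0.0976·8/12) + 17.05·e^(−0.0976·11/12) = 36.8170
Current forward F = (S − I)·e^(rT) = (758.03 − 36.8170)·e^(0.0976·12/12) = 721.2130 × 1.102522 = 795.1532
Value (long) = (F − K)·e^(−rT) = (795.1532 − 777.34) × 0.907012 = 16.1568
Short position value = −(long value) = -kr 16.16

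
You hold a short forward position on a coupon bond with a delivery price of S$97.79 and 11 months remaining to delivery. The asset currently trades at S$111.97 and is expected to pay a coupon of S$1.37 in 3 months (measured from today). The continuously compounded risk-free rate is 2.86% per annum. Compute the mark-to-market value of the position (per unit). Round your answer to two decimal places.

-S$15.35

PV(remaining coupons) I = 1.37·e^(−0.0286·3/12) = 1.3602
Current forward F = (S − I)·e^(rT) = (111.97 − 1.3602)·e^(0.0286·11/12) = 110.6098 × 1.026563 = 113.5479
Value (long) = (F − K)·e^(−rT) = (113.5479 − 97.79) × 0.974124 = 15.3501
Short position value = −(long value) = -S$15.35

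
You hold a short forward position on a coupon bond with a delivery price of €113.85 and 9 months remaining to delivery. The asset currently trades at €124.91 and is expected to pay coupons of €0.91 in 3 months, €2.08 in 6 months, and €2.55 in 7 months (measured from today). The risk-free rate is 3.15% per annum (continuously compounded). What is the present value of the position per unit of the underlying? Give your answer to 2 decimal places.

PV(remaining coupons) I = 0.91·e^(−0.0315·3/12) + 2.08·e^(−0.0315·6/12) + 2.55·e^(−0.0315·7/12) = 5.4539
Current forward F = (S − I)·e^(rT) = (124.91 − 5.4539)·e^(0.0315·9/12) = 119.4561 × 1.023906 = 122.3118
Value (long) = (F − K)·e^(−rT) = (122.3118 − 113.85) × 0.976652 = 8.2642
Short position value = −(long value) = -€8.26

-€8.26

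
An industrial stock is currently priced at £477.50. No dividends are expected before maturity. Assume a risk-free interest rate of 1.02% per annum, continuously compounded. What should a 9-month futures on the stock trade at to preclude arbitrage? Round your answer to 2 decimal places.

£481.17

F = S·e^(rT) = 477.50 · e^(0.0102 × 9/12)
= 477.50 · e^0.007650 = 477.50 × 1.007679
F = £481.17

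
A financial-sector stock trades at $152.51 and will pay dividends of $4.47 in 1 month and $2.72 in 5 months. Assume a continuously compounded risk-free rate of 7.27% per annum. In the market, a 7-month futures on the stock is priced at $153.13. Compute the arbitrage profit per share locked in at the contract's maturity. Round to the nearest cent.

$1.40 per share

PV(dividends) I = 4.47·e^(−0.0727·1/12) + 2.72·e^(−0.0727·5/12) = 7.0818
Fair futures F* = (S − I)·e^(rT) = (152.51 − 7.0818)·e^0.042408 = 145.4282 × 1.043320 = 151.7281
Market $153.13 > fair 151.7281: forward overpriced → cash-and-carry (borrow at r, buy the stock and collect the dividends, short the forward).
Profit at T = |F_mkt − F*| = |153.13 − 151.7281| = $1.40 per share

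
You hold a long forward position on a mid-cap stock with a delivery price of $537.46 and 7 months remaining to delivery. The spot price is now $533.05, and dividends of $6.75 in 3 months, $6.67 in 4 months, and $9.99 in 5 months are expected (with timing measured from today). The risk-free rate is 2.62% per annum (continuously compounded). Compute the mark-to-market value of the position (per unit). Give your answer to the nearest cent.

-$19.46

PV(remaining dividends) I = 6.75·e^(−0.0262·3/12) + 6.67·e^(−0.0262·4/12) + 9.99·e^(−0.0262·5/12) = 23.1995
Current forward F = (S − I)·e^(rT) = (533.05 − 23.1995)·e^(0.0262·7/12) = 509.8505 × 1.015401 = 517.7027
Value (long) = (F − K)·e^(−rT) = (517.7027 − 537.46) × 0.984833 = -19.4576
Value = -$19.46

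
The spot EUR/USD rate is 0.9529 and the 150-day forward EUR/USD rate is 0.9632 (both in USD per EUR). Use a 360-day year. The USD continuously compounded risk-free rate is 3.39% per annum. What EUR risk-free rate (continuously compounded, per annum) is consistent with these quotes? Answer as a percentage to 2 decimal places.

0.81%

F = S·e^((r_USD − r_EUR)T) ⇒ r_EUR = r_USD − ln(F/S)/T
ln(0.9632/0.9529) = 0.010751; /(150/360) = 0.025802
r_EUR = 0.0339 − 0.025802 = 0.008098
r_EUR = 0.81%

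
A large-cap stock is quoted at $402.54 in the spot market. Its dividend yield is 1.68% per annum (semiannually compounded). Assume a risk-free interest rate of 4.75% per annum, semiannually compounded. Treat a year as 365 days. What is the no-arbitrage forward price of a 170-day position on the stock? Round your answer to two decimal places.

F = S · (1+r/2)^(2T) / (1+q/2)^(2T)
= 402.54 × 1.022105 / 1.007822 = 402.54 × 1.014172
F = $408.24

$408.24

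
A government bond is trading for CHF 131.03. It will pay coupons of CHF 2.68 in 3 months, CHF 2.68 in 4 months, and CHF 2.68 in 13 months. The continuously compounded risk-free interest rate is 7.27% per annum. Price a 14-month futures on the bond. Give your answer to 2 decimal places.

PV(coupons) I = 2.68·e^(−0.0727·3/12) + 2.68·e^(−0.0727·4/12) + 2.68·e^(−0.0727·13/12)
I = 2.6317 + 2.6158 + 2.4770 = 7.7245
F = (S − I)·e^(rT) = (131.03 − 7.7245) · e^(0.0727·14/12)
= 123.3055 · e^0.084817 = 123.3055 × 1.088518 = CHF 134.22

CHF 134.22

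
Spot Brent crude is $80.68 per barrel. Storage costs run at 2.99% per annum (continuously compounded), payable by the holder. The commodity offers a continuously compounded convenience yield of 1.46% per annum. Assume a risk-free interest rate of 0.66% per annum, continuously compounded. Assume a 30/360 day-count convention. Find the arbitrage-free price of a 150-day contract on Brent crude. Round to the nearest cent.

$81.42 per barrel

Net carry = r + u − y = 0.0066 + 0.0299 − 0.0146 = 0.0219
F = S·e^((r+u−y)T) = 80.68 · e^(0.0219 × 150/360) = 80.68 · e^0.009125
= 80.68 × 1.009167 = $81.42 per barrel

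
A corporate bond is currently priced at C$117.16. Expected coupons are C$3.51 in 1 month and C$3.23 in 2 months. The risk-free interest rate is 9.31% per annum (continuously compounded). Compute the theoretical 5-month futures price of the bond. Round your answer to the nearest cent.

C$114.87

PV(coupons) I = 3.51·e^(−0.0931·1/12) + 3.23·e^(−0.0931·2/12)
I = 3.4829 + 3.1803 = 6.6632
F = (S − I)·e^(rT) = (117.16 − 6.6632) · e^(0.0931·5/12)
= 110.4968 · e^0.038792 = 110.4968 × 1.039554 = C$114.87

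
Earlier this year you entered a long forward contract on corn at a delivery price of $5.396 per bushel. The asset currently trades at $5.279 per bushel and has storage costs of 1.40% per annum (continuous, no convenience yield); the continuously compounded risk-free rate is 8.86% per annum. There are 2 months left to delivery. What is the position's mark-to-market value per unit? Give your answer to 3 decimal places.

-$0.026 per bushel

Current fair forward for the remaining 2 months: F = S·e^((r + u)·T), (r + u) = 0.0886 + 0.0140 = 0.1026
F = 5.279 · e^(0.1026 × 2/12) = 5.279 × 1.017247 = 5.3700
Value of long forward = (F − K)·e^(−rT) = (5.3700 − 5.396) · e^(−0.0886·2/12)
= -0.0260 × 0.985342 = -0.026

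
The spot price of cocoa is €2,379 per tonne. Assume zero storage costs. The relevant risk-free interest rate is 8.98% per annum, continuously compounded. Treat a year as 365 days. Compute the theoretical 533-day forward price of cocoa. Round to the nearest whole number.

F = S·e^(rT) = 2379 · e^(0.0898 × 533/365) = 2379 · e^0.131133
= 2379 × 1.140119 = €2,712 per tonne

€2,712 per tonne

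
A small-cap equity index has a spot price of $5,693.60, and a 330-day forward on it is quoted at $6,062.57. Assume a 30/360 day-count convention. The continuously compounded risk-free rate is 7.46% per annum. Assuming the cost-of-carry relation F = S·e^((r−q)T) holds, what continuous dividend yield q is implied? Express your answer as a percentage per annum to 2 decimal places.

0.61%

From F = S·e^((r−q)T): (r − q) = ln(F/S)/T
ln(6062.57/5693.60) = ln(1.064804) = 0.062791
(r − q) = 0.062791 / (330/360) = 0.068499
q = r − ln(F/S)/T = 0.0746 − 0.068499 = 0.006101
q = 0.61%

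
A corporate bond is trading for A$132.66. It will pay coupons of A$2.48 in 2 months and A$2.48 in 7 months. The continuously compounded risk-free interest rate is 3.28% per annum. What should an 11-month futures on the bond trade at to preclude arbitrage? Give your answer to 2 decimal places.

PV(coupons) I = 2.48·e^(−0.0328·2/12) + 2.48·e^(−0.0328·7/12)
I = 2.4665 + 2.4330 = 4.8995
F = (S − I)·e^(rT) = (132.66 − 4.8995) · e^(0.0328·11/12)
= 127.7605 · e^0.030067 = 127.7605 × 1.030524 = A$131.66

A$131.66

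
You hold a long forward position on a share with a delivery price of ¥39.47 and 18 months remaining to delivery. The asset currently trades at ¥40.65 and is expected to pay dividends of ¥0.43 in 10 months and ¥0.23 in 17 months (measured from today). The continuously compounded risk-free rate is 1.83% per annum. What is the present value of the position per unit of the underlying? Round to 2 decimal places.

¥1.60

PV(remaining dividends) I = 0.43·e^(−0.0183·10/12) + 0.23·e^(−0.0183·17/12) = 0.6476
Current forward F = (S − I)·e^(rT) = (40.65 − 0.6476)·e^(0.0183·18/12) = 40.0024 × 1.027830 = 41.1157
Value (long) = (F − K)·e^(−rT) = (41.1157 − 39.47) × 0.972923 = 1.6011
Value = ¥1.60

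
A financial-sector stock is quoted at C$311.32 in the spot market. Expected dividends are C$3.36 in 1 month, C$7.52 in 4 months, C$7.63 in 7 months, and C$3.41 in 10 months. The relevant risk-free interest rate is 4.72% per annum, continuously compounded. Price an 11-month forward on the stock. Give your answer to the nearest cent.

PV(dividends) I = 3.36·e^(−0.0472·1/12) + 7.52·e^(−0.0472·4/12) + 7.63·e^(−0.0472·7/12) + 3.41·e^(−0.0472·10/12)
I = 3.3468 + 7.4026 + 7.4228 + 3.2785 = 21.4507
F = (S − I)·e^(rT) = (311.32 − 21.4507) · e^(0.0472·11/12)
= 289.8693 · e^0.043267 = 289.8693 × 1.044217 = C$302.69

C$302.69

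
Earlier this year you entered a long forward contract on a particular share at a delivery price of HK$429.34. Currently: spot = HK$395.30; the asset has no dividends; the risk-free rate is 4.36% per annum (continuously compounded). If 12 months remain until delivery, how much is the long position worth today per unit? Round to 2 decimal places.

-HK$15.72

Current fair forward for the remaining 12 months: F = S·e^(r·T), r = 0.0436
F = 395.30 · e^(0.0436 × 12/12) = 395.30 × 1.044564 = 412.9161
Value of long forward = (F − K)·e^(−rT) = (412.9161 − 429.34) · e^(−0.0436·12/12)
= -16.4239 × 0.957337 = -15.72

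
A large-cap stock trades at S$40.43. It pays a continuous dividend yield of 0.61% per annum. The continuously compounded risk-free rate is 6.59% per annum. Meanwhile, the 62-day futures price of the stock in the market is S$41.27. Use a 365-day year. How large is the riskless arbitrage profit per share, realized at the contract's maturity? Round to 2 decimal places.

Fair futures: F* = S·e^(carry·T), with carry = (r − q) = 0.0659 − 0.0061 = 0.0598
F* = 40.43 · e^(0.0598 × 62/365) = 40.43 · e^0.010158 = 40.43 × 1.010210 = S$40.8428
Market S$41.27 > fair S$40.8428: forward overpriced → cash-and-carry (buy spot, short the forward).
At maturity, profit = |F_mkt − F*| = |41.27 − 40.8428| = S$0.43 per share

S$0.43 per share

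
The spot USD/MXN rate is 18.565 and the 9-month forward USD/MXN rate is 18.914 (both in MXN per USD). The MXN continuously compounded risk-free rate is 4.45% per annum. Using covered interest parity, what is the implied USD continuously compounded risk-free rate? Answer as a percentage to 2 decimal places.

F = S·e^((r_MXN − r_USD)T) ⇒ r_USD = r_MXN − ln(F/S)/T
ln(18.914/18.565) = 0.018624; /(9/12) = 0.024832
r_USD = 0.0445 − 0.024832 = 0.019668
r_USD = 1.97%

1.97%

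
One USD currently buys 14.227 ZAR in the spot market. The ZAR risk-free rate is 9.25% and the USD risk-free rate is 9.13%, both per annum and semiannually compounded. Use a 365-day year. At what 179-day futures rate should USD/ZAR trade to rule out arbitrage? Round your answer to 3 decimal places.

14.235

By covered interest parity, F = S · (1+r_ZAR/2)^(2T) / (1+r_USD/2)^(2T)
= 14.227 × 1.045343 / 1.044755 = 14.227 × 1.000563
F = 14.235 ZAR per USD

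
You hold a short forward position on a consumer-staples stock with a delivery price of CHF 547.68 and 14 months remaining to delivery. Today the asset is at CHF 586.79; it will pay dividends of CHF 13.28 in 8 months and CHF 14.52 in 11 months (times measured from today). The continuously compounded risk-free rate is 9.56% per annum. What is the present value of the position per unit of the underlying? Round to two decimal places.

PV(remaining dividends) I = 13.28·e^(−0.0956·8/12) + 14.52·e^(−0.0956·11/12) = 25.7618
Current forward F = (S − I)·e^(rT) = (586.79 − 25.7618)·e^(0.0956·14/12) = 561.0282 × 1.117991 = 627.2245
Value (long) = (F − K)·e^(−rT) = (627.2245 − 547.68) × 0.894462 = 71.1495
Short position value = −(long value) = -CHF 71.15

-CHF 71.15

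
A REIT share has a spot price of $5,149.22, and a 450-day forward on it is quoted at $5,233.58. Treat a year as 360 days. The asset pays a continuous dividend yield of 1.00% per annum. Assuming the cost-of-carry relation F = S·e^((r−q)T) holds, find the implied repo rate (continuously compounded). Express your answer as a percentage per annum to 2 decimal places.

From F = S·e^((r−q)T): (r − q) = ln(F/S)/T
ln(5233.58/5149.22) = ln(1.016383) = 0.016250
(r − q) = 0.016250 / (450/360) = 0.013000
r = ln(F/S)/T + q = 0.013000 + 0.0100 = 0.023000
r = 2.30%

2.30%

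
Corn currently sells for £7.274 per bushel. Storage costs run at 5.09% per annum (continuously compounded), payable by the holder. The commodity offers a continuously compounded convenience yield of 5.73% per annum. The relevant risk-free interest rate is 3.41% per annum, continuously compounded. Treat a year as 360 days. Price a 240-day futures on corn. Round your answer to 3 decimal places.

Net carry = r + u − y = 0.0341 + 0.0509 − 0.0573 = 0.0277
F = S·e^((r+u−y)T) = 7.274 · e^(0.0277 × 240/360) = 7.274 · e^0.018467
= 7.274 × 1.018639 = £7.410 per bushel

£7.410 per bushel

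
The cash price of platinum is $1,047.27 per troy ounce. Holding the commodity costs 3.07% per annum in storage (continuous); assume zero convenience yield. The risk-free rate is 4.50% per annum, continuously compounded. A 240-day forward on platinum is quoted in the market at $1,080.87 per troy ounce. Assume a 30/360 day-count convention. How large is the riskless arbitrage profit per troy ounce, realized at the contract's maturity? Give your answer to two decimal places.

Fair forward: F* = S·e^(carry·T), with carry = (r + u) = 0.0450 + 0.0307 = 0.0757
F* = 1047.27 · e^(0.0757 × 240/360) = 1047.27 · e^0.05046667 = 1047.27 × 1.05176181 = $1101.4786
Market $1080.87 < fair $1101.4786: forward underpriced → reverse cash-and-carry (short spot, go long the forward).
At maturity, profit = |F_mkt − F*| = |1080.87 − 1101.4786| = $20.61 per troy ounce

$20.61 per troy ounce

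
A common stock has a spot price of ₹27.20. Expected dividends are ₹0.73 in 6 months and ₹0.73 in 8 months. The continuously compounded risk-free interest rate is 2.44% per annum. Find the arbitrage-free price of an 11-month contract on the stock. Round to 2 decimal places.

PV(dividends) I = 0.73·e^(−0.0244·6/12) + 0.73·e^(−0.0244·8/12)
I = 0.7211 + 0.7182 = 1.4393
F = (S − I)·e^(rT) = (27.20 − 1.4393) · e^(0.0244·11/12)
= 25.7607 · e^0.022367 = 25.7607 × 1.022619 = ₹26.34

₹26.34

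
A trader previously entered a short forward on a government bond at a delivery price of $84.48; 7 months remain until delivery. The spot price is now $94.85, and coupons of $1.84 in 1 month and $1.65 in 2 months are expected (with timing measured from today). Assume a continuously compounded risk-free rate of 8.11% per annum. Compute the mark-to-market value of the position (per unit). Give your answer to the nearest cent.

-$10.82

PV(remaining coupons) I = 1.84·e^(−0.0811·1/12) + 1.65·e^(−0.0811·2/12) = 3.4555
Current forward F = (S − I)·e^(rT) = (94.85 − 3.4555)·e^(0.0811·7/12) = 91.3945 × 1.048445 = 95.8221
Value (long) = (F − K)·e^(−rT) = (95.8221 − 84.48) × 0.953793 = 10.8180
Short position value = −(long value) = -$10.82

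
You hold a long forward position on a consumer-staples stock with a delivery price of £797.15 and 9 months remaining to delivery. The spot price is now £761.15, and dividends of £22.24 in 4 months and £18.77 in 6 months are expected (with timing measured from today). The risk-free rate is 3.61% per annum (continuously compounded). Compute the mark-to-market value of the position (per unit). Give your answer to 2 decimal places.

PV(remaining dividends) I = 22.24·e^(−0.0361·4/12) + 18.77·e^(−0.0361·6/12) = 40.4082
Current forward F = (S − I)·e^(rT) = (761.15 − 40.4082)·e^(0.0361·9/12) = 720.7418 × 1.027445 = 740.5226
Value (long) = (F − K)·e^(−rT) = (740.5226 − 797.15) × 0.973288 = -55.1148
Value = -£55.11

-£55.11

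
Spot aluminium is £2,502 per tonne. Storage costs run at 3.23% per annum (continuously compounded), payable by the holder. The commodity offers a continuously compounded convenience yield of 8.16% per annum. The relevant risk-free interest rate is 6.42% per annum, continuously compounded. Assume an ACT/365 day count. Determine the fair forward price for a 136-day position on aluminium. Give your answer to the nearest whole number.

Net carry = r + u − y = 0.0642 + 0.0323 − 0.0816 = 0.0149
F = S·e^((r+u−y)T) = 2502 · e^(0.0149 × 136/365) = 2502 · e^0.005552
= 2502 × 1.005567 = £2,516 per tonne

£2,516 per tonne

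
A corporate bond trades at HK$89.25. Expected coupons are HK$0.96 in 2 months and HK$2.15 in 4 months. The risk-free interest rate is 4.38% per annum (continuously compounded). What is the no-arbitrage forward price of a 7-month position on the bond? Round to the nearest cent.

HK$88.41

PV(coupons) I = 0.96·e^(−0.0438·2/12) + 2.15·e^(−0.0438·4/12)
I = 0.9530 + 2.1188 = 3.0718
F = (S − I)·e^(rT) = (89.25 − 3.0718) · e^(0.0438·7/12)
= 86.1782 · e^0.025550 = 86.1782 × 1.025879 = HK$88.41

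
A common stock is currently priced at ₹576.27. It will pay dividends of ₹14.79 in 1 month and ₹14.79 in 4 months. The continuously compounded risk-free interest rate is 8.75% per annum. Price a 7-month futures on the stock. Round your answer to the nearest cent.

PV(dividends) I = 14.79·e^(−0.0875·1/12) + 14.79·e^(−0.0875·4/12)
I = 14.6825 + 14.3649 = 29.0474
F = (S − I)·e^(rT) = (576.27 − 29.0474) · e^(0.0875·7/12)
= 547.2226 · e^0.051042 = 547.2226 × 1.052367 = ₹575.88

₹575.88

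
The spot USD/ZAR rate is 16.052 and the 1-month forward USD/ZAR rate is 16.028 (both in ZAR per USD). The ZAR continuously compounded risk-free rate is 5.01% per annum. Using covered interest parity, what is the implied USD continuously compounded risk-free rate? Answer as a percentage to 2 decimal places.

6.81%

F = S·e^((r_ZAR − r_USD)T) ⇒ r_USD = r_ZAR − ln(F/S)/T
ln(16.028/16.052) = -0.001496; /(1/12) = -0.017952
r_USD = 0.0501 + 0.017952 = 0.068052
r_USD = 6.81%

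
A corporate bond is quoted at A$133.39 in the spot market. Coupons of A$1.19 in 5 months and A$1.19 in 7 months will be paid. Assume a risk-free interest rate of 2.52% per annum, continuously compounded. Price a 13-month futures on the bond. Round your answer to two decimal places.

A$134.67

PV(coupons) I = 1.19·e^(−0.0252·5/12) + 1.19·e^(−0.0252·7/12)
I = 1.1776 + 1.1726 = 2.3502
F = (S − I)·e^(rT) = (133.39 − 2.3502) · e^(0.0252·13/12)
= 131.0398 · e^0.027300 = 131.0398 × 1.027676 = A$134.67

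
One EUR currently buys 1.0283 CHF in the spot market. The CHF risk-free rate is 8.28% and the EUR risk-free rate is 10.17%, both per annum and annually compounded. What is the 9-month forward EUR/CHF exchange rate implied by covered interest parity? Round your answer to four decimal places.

1.0150

By covered interest parity, F = S · (1+r_CHF)^T / (1+r_EUR)^T
= 1.0283 × 1.061478 / 1.075344 = 1.0283 × 0.987106
F = 1.0150 CHF per EUR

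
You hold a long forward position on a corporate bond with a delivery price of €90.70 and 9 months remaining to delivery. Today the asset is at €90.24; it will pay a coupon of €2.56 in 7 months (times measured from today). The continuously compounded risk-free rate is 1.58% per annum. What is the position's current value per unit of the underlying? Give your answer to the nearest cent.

PV(remaining coupons) I = 2.56·e^(−0.0158·7/12) = 2.5365
Current forward F = (S − I)·e^(rT) = (90.24 − 2.5365)·e^(0.0158·9/12) = 87.7035 × 1.011920 = 88.7489
Value (long) = (F − K)·e^(−rT) = (88.7489 − 90.70) × 0.988220 = -1.9281
Value = -€1.93

-€1.93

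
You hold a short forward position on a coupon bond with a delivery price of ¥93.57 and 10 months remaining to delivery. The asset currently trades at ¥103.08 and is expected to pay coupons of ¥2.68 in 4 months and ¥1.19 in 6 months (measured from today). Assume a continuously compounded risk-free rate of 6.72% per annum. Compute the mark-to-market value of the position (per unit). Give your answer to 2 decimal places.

PV(remaining coupons) I = 2.68·e^(−0.0672·4/12) + 1.19·e^(−0.0672·6/12) = 3.7713
Current forward F = (S − I)·e^(rT) = (103.08 − 3.7713)·e^(0.0672·10/12) = 99.3087 × 1.057598 = 105.0287
Value (long) = (F − K)·e^(−rT) = (105.0287 − 93.57) × 0.945539 = 10.8346
Short position value = −(long value) = -¥10.83

-¥10.83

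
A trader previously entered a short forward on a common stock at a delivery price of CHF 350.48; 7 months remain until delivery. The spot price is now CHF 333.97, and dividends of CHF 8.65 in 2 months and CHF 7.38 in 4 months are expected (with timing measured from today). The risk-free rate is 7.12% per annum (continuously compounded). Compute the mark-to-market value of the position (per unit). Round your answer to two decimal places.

PV(remaining dividends) I = 8.65·e^(−0.0712·2/12) + 7.38·e^(−0.0712·4/12) = 15.7549
Current forward F = (S − I)·e^(rT) = (333.97 − 15.7549)·e^(0.0712·7/12) = 318.2151 × 1.042408 = 331.7100
Value (long) = (F − K)·e^(−rT) = (331.7100 − 350.48) × 0.959317 = -18.0064
Short position value = −(long value) = CHF 18.01

CHF 18.01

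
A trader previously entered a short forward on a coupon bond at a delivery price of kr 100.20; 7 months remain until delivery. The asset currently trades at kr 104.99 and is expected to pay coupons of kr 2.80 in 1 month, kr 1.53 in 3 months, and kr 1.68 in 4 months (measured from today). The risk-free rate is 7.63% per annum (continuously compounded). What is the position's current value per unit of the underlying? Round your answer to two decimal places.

-kr 3.23

PV(remaining coupons) I = 2.80·e^(−0.0763·1/12) + 1.53·e^(−0.0763·3/12) + 1.68·e^(−0.0763·4/12) = 5.9212
Current forward F = (S − I)·e^(rT) = (104.99 − 5.9212)·e^(0.0763·7/12) = 99.0688 × 1.045514 = 103.5778
Value (long) = (F − K)·e^(−rT) = (103.5778 − 100.20) × 0.956468 = 3.2308
Short position value = −(long value) = -kr 3.23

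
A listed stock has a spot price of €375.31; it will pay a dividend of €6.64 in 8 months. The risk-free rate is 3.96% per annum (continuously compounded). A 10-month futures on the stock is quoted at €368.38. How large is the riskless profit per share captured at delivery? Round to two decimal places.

PV(dividends) I = 6.64·e^(−0.0396·8/12) = 6.4670
Fair futures F* = (S − I)·e^(rT) = (375.31 − 6.4670)·e^0.033000 = 368.8430 × 1.033551 = 381.2181
Market €368.38 < fair 381.2181: forward underpriced → reverse cash-and-carry (short the stock, invest proceeds at r, pay the dividends, go long the forward).
Profit at T = |F_mkt − F*| = |368.38 − 381.2181| = €12.84 per share

€12.84 per share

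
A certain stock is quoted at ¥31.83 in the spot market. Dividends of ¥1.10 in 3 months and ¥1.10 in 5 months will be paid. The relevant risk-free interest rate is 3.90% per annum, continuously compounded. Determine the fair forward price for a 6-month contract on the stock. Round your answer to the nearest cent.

¥30.24

PV(dividends) I = 1.10·e^(−0.0390·3/12) + 1.10·e^(−0.0390·5/12)
I = 1.0893 + 1.0823 = 2.1716
F = (S − I)·e^(rT) = (31.83 − 2.1716) · e^(0.0390·6/12)
= 29.6584 · e^0.019500 = 29.6584 × 1.019691 = ¥30.24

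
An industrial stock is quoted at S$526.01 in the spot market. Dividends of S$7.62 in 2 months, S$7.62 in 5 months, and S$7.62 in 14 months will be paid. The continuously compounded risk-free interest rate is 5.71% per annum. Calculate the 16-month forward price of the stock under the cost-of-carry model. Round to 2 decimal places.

PV(dividends) I = 7.62·e^(−0.0571·2/12) + 7.62·e^(−0.0571·5/12) + 7.62·e^(−0.0571·14/12)
I = 7.5478 + 7.4408 + 7.1289 = 22.1175
F = (S − I)·e^(rT) = (526.01 − 22.1175) · e^(0.0571·16/12)
= 503.8925 · e^0.076133 = 503.8925 × 1.079106 = S$543.75

S$543.75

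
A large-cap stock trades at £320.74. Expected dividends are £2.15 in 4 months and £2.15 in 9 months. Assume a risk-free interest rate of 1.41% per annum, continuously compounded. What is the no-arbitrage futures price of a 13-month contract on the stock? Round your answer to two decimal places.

PV(dividends) I = 2.15·e^(−0.0141·4/12) + 2.15·e^(−0.0141·9/12)
I = 2.1399 + 2.1274 = 4.2673
F = (S − I)·e^(rT) = (320.74 − 4.2673) · e^(0.0141·13/12)
= 316.4727 · e^0.015275 = 316.4727 × 1.015392 = £321.34

£321.34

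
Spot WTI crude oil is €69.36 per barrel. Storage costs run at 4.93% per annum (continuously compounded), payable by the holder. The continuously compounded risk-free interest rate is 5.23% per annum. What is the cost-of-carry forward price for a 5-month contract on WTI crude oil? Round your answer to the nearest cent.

Net carry = r + u − y = 0.0523 + 0.0493 − 0.0000 = 0.1016
F = S·e^((r+u−y)T) = 69.36 · e^(0.1016 × 5/12) = 69.36 · e^0.042333
= 69.36 × 1.043242 = €72.36 per barrel

€72.36 per barrel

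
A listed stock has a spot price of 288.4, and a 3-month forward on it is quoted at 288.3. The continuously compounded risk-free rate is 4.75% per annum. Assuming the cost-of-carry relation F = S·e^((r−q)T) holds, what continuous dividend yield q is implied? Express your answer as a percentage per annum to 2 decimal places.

4.89%

From F = S·e^((r−q)T): (r − q) = ln(F/S)/T
ln(288.3/288.4) = ln(0.999653) = -0.000347
(r − q) = -0.000347 / (3/12) = -0.001388
q = r − ln(F/S)/T = 0.0475 + 0.001388 = 0.048888
q = 4.89%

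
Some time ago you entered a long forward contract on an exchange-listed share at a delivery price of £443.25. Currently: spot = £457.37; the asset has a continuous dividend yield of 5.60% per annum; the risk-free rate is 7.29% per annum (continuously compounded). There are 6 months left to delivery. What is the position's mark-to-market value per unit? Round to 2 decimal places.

Current fair forward for the remaining 6 months: F = S·e^((r − q)·T), (r − q) = 0.0729 − 0.0560 = 0.0169
F = 457.37 · e^(0.0169 × 6/12) = 457.37 × 1.008486 = 461.2512
Value of long forward = (F − K)·e^(−rT) = (461.2512 − 443.25) · e^(−0.0729·6/12)
= 18.0012 × 0.964206 = 17.36

£17.36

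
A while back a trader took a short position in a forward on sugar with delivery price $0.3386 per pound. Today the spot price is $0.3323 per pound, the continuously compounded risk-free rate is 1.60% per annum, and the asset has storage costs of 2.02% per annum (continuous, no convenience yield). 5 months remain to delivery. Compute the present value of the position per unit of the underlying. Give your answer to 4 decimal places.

Current fair forward for the remaining 5 months: F = S·e^((r + u)·T), (r + u) = 0.0160 + 0.0202 = 0.0362
F = 0.3323 · e^(0.0362 × 5/12) = 0.3323 × 1.015198 = 0.3374
Value of long forward = (F − K)·e^(−rT) = (0.3374 − 0.3386) · e^(−0.0160·5/12)
= -0.0012 × 0.993356 = -0.0012
Short position value = −(long value) = $0.0012

$0.0012 per pound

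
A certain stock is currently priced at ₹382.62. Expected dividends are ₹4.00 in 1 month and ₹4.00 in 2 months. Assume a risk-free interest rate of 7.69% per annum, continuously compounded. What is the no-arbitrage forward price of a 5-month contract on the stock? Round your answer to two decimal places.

₹386.90

PV(dividends) I = 4.00·e^(−0.0769·1/12) + 4.00·e^(−0.0769·2/12)
I = 3.9744 + 3.9491 = 7.9235
F = (S − I)·e^(rT) = (382.62 − 7.9235) · e^(0.0769·5/12)
= 374.6965 · e^0.032042 = 374.6965 × 1.032561 = ₹386.90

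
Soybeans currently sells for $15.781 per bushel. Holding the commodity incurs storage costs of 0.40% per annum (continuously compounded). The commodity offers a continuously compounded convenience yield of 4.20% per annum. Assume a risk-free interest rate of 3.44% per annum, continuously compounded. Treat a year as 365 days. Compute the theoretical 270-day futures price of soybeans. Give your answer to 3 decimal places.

$15.739 per bushel

Net carry = r + u − y = 0.0344 + 0.0040 − 0.0420 = -0.0036
F = S·e^((r+u−y)T) = 15.781 · e^(-0.0036 × 270/365) = 15.781 · e^-0.002663
= 15.781 × 0.997341 = $15.739 per bushel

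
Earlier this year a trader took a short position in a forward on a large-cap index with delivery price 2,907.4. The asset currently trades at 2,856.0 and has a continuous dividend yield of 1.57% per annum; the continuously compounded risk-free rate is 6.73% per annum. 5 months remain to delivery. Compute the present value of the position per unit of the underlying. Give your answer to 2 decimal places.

Current fair forward for the remaining 5 months: F = S·e^((r − q)·T), (r − q) = 0.0673 − 0.0157 = 0.0516
F = 2856.0 · e^(0.0516 × 5/12) = 2856.0 × 1.02173279 = 2918.0688
Value of long forward = (F − K)·e^(−rT) = (2918.0688 − 2907.4) · e^(−0.0673·5/12)
= 10.6688 × 0.97234785 = 10.37
Short position value = −(long value) = -10.37

-10.37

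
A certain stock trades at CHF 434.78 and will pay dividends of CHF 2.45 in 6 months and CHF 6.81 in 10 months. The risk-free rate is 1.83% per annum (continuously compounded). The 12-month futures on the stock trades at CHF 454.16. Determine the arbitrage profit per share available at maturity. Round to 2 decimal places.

CHF 20.65 per share

PV(dividends) I = 2.45·e^(−0.0183·6/12) + 6.81·e^(−0.0183·10/12) = 9.1346
Fair futures F* = (S − I)·e^(rT) = (434.78 − 9.1346)·e^0.018300 = 425.6454 × 1.018468 = 433.5062
Market CHF 454.16 > fair 433.5062: forward overpriced → cash-and-carry (borrow at r, buy the stock and collect the dividends, short the forward).
Profit at T = |F_mkt − F*| = |454.16 − 433.5062| = CHF 20.65 per share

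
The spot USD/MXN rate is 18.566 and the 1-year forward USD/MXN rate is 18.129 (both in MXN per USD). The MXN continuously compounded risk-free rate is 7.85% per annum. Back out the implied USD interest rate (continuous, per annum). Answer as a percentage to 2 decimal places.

10.23%

F = S·e^((r_MXN − r_USD)T) ⇒ r_USD = r_MXN − ln(F/S)/T
ln(18.129/18.566) = -0.023819; /(1) = -0.023819
r_USD = 0.0785 + 0.023819 = 0.102319
r_USD = 10.23%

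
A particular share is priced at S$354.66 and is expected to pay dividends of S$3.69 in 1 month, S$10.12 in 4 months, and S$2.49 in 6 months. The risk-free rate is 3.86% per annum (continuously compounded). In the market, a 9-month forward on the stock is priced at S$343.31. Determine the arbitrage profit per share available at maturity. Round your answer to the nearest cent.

S$5.18 per share

PV(dividends) I = 3.69·e^(−0.0386·1/12) + 10.12·e^(−0.0386·4/12) + 2.49·e^(−0.0386·6/12) = 16.1112
Fair forward F* = (S − I)·e^(rT) = (354.66 − 16.1112)·e^0.028950 = 338.5488 × 1.029373 = 348.4930
Market S$343.31 < fair 348.4930: forward underpriced → reverse cash-and-carry (short the stock, invest proceeds at r, pay the dividends, go long the forward).
Profit at T = |F_mkt − F*| = |343.31 − 348.4930| = S$5.18 per share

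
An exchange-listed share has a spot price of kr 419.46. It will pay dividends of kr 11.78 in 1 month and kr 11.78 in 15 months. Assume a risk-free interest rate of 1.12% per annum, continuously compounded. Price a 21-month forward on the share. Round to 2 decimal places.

PV(dividends) I = 11.78·e^(−0.0112·1/12) + 11.78·e^(−0.0112·15/12)
I = 11.7690 + 11.6162 = 23.3852
F = (S − I)·e^(rT) = (419.46 − 23.3852) · e^(0.0112·21/12)
= 396.0748 · e^0.019600 = 396.0748 × 1.019793 = kr 403.91

kr 403.91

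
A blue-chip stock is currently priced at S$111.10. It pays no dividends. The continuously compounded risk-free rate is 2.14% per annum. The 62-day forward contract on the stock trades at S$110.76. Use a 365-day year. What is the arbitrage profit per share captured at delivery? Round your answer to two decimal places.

S$0.74 per share

Fair forward: F* = S·e^(carry·T), with carry = r = 0.0214
F* = 111.10 · e^(0.0214 × 62/365) = 111.10 · e^0.003635 = 111.10 × 1.003642 = S$111.5046
Market S$110.76 < fair S$111.5046: forward underpriced → reverse cash-and-carry (short spot, go long the forward).
At maturity, profit = |F_mkt − F*| = |110.76 − 111.5046| = S$0.74 per share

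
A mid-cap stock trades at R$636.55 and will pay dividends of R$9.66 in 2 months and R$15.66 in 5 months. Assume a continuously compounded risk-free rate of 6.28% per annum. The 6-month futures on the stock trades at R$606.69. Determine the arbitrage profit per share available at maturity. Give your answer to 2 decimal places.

R$24.56 per share

PV(dividends) I = 9.66·e^(−0.0628·2/12) + 15.66·e^(−0.0628·5/12) = 24.8150
Fair futures F* = (S − I)·e^(rT) = (636.55 − 24.8150)·e^0.031400 = 611.7350 × 1.031898 = 631.2481
Market R$606.69 < fair 631.2481: forward underpriced → reverse cash-and-carry (short the stock, invest proceeds at r, pay the dividends, go long the forward).
Profit at T = |F_mkt − F*| = |606.69 − 631.2481| = R$24.56 per share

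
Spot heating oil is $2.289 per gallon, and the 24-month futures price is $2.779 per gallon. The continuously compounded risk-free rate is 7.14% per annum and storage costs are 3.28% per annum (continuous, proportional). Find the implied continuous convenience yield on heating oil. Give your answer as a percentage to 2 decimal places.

F = S·e^((r+u−y)T) ⇒ (r+u−y) = ln(F/S)/T
ln(2.779/2.289) = 0.193976; /T ⇒ 0.096988
y = r + u − ln(F/S)/T = 0.0714 + 0.0328 − 0.096988 = 0.007212
y = 0.72%

0.72%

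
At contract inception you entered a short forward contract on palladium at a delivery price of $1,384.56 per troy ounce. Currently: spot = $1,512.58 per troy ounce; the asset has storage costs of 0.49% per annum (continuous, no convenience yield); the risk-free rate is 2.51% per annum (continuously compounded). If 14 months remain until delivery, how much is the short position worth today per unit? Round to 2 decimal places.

Current fair forward for the remaining 14 months: F = S·e^((r + u)·T), (r + u) = 0.0251 + 0.0049 = 0.0300
F = 1512.58 · e^(0.0300 × 14/12) = 1512.58 × 1.03561971 = 1566.4577
Value of long forward = (F − K)·e^(−rT) = (1566.4577 − 1384.56) · e^(−0.0251·14/12)
= 181.8977 × 0.97114127 = 176.65
Short position value = −(long value) = -$176.65

-$176.65 per troy ounce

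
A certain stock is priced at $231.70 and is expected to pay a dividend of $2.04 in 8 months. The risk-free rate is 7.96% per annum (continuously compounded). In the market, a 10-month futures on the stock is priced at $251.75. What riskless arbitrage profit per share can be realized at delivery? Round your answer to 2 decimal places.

$6.23 per share

PV(dividends) I = 2.04·e^(−0.0796·8/12) = 1.9346
Fair futures F* = (S − I)·e^(rT) = (231.70 − 1.9346)·e^0.066333 = 229.7654 × 1.068582 = 245.5232
Market $251.75 > fair 245.5232: forward overpriced → cash-and-carry (borrow at r, buy the stock and collect the dividends, short the forward).
Profit at T = |F_mkt − F*| = |251.75 − 245.5232| = $6.23 per share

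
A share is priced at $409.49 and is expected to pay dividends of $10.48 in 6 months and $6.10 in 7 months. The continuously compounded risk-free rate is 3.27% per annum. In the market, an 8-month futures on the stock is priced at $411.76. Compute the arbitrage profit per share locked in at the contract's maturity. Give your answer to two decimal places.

$9.90 per share

PV(dividends) I = 10.48·e^(−0.0327·6/12) + 6.10·e^(−0.0327·7/12) = 16.2948
Fair futures F* = (S − I)·e^(rT) = (409.49 − 16.2948)·e^0.021800 = 393.1952 × 1.022039 = 401.8608
Market $411.76 > fair 401.8608: forward overpriced → cash-and-carry (borrow at r, buy the stock and collect the dividends, short the forward).
Profit at T = |F_mkt − F*| = |411.76 − 401.8608| = $9.90 per share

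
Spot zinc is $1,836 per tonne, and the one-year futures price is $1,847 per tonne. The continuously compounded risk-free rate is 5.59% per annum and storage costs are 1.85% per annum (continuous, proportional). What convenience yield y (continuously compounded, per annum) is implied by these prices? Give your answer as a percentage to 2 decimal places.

6.84%

F = S·e^((r+u−y)T) ⇒ (r+u−y) = ln(F/S)/T
ln(1847/1836) = 0.005973; /T ⇒ 0.005973
y = r + u − ln(F/S)/T = 0.0559 + 0.0185 − 0.005973 = 0.068427
y = 6.84%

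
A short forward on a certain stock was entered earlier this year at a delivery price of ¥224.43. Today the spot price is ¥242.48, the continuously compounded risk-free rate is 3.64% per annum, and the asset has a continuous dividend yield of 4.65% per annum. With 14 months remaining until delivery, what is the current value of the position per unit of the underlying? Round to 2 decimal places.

Current fair forward for the remaining 14 months: F = S·e^((r − q)·T), (r − q) = 0.0364 − 0.0465 = -0.0101
F = 242.48 · e^(-0.0101 × 14/12) = 242.48 × 0.988286 = 239.6396
Value of long forward = (F − K)·e^(−rT) = (239.6396 − 224.43) · e^(−0.0364·14/12)
= 15.2096 × 0.958422 = 14.58
Short position value = −(long value) = -¥14.58

-¥14.58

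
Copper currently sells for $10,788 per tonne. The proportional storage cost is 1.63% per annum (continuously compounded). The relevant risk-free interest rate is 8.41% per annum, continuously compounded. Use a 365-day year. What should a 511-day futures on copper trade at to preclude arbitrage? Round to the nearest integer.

Net carry = r + u − y = 0.0841 + 0.0163 − 0.0000 = 0.1004
F = S·e^((r+u−y)T) = 10788 · e^(0.1004 × 511/365) = 10788 · e^0.140560
= 10788 × 1.150918 = $12,416 per tonne

$12,416 per tonne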